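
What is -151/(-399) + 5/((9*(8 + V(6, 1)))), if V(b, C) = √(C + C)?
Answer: 16703/37107 - 5*√2/558 ≈ 0.43746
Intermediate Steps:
V(b, C) = √2*√C (V(b, C) = √(2*C) = √2*√C)
-151/(-399) + 5/((9*(8 + V(6, 1)))) = -151/(-399) + 5/((9*(8 + √2*√1))) = -151*(-1/399) + 5/((9*(8 + √2*1))) = 151/399 + 5/((9*(8 + √2))) = 151/399 + 5/(72 + 9*√2)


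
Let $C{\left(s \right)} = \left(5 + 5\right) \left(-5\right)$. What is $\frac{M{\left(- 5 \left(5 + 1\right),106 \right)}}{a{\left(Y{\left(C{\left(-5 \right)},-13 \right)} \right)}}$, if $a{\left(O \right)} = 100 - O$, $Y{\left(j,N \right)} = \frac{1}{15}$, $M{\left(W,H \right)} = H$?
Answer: $\frac{1590}{1499} \approx 1.0607$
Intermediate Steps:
$C{\left(s \right)} = -50$ ($C{\left(s \right)} = 10 \left(-5\right) = -50$)
$Y{\left(j,N \right)} = \frac{1}{15}$
$\frac{M{\left(- 5 \left(5 + 1\right),106 \right)}}{a{\left(Y{\left(C{\left(-5 \right)},-13 \right)} \right)}} = \frac{106}{100 - \frac{1}{15}} = \frac{106}{\frac{1499}{15}} = 106 \cdot \frac{15}{1499} = \frac{1590}{1499}$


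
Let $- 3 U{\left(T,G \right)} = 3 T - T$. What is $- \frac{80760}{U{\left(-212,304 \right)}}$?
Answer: $- \frac{30285}{53} \approx -571.42$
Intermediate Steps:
$U{\left(T,G \right)} = - \frac{2 T}{3}$ ($U{\left(T,G \right)} = - \frac{3 T - T}{3} = - \frac{2 T}{3}$)
$- \frac{80760}{U{\left(-212,304 \right)}} = - \frac{80760}{\left(- \frac{2}{3}\right) \left(-212\right)} = - \frac{80760}{\frac{424}{3}} = \left(-80760\right) \frac{3}{424} = - \frac{30285}{53}$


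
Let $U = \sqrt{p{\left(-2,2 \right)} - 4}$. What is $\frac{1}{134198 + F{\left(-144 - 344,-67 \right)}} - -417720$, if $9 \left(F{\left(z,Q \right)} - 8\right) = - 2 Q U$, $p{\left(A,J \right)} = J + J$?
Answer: $\frac{56060530321}{134206} \approx 4.1772 \cdot 10^{5}$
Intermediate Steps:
$p{\left(A,J \right)} = 2 J$
$U = 0$ ($U = \sqrt{2 \cdot 2 - 4} = \sqrt{4 - 4} = \sqrt{0} = 0$)
$F{\left(z,Q \right)} = 8$ ($F{\left(z,Q \right)} = 8 + \frac{- 2 Q 0}{9} = 8 + \frac{1}{9} \cdot 0 = 8 + 0 = 8$)
$\frac{1}{134198 + F{\left(-144 - 344,-67 \right)}} - -417720 = \frac{1}{134198 + 8} - -417720 = \frac{1}{134206} + 417720 = \frac{56060530321}{134206}$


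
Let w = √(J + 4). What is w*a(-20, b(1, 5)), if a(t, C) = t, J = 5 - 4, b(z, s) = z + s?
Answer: -20*√5 ≈ -44.721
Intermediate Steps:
b(z, s) = s + z
J = 1
w = √5 (w = √(1 + 4) = √5 ≈ 2.2361)
w*a(-20, b(1, 5)) = √5*(-20) = -20*√5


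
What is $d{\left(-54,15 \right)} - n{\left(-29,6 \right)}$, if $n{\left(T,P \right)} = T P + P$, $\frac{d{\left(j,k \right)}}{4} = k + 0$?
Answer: $228$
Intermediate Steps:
$d{\left(j,k \right)} = 4 k$ ($d{\left(j,k \right)} = 4 \left(k + 0\right) = 4 k$)
$n{\left(T,P \right)} = P + P T$ ($n{\left(T,P \right)} = P T + P = P + P T$)
$d{\left(-54,15 \right)} - n{\left(-29,6 \right)} = 4 \cdot 15 - 6 \left(1 - 29\right) = 60 - 6 \left(-28\right) = 60 - -168 = 60 + 168 = 228$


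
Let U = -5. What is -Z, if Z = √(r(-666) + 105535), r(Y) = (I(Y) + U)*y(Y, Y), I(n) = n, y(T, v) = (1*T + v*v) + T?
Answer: -I*√296626769 ≈ -17223.0*I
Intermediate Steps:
y(T, v) = v² + 2*T (y(T, v) = (T + v²) + T = v² + 2*T)
r(Y) = (-5 + Y)*(Y² + 2*Y) (r(Y) = (Y - 5)*(Y² + 2*Y) = (-5 + Y)*(Y² + 2*Y))
Z = I*√296626769 (Z = √(-666*(-5 - 666)*(2 - 666) + 105535) = √(-666*(-671)*(-664) + 105535) = √(-296732304 + 105535) = √(-296626769) = I*√296626769 ≈ 17223.0*I)
-Z = -I*√296626769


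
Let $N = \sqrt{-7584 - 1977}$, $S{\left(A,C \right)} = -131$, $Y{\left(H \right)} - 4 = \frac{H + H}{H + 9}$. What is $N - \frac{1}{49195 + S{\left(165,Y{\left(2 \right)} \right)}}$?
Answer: $- \frac{1}{49064} + i \sqrt{9561} \approx -2.0382 \cdot 10^{-5} + 97.78 i$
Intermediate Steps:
$Y{\left(H \right)} = 4 + \frac{2 H}{9 + H}$ ($Y{\left(H \right)} = 4 + \frac{H + H}{H + 9} = 4 + \frac{2 H}{9 + H}$)
$N = i \sqrt{9561}$ ($N = \sqrt{-9561} = i \sqrt{9561} \approx 97.78 i$)
$N - \frac{1}{49195 + S{\left(165,Y{\left(2 \right)} \right)}} = i \sqrt{9561} - \frac{1}{49195 - 131} = i \sqrt{9561} - \frac{1}{49064} = - \frac{1}{49064} + i \sqrt{9561}$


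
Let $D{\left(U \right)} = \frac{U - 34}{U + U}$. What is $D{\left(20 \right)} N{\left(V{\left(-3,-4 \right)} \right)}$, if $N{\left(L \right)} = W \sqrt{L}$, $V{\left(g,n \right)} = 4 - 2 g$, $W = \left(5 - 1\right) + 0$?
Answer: $- \frac{7 \sqrt{10}}{5} \approx -4.4272$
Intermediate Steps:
$W = 4$ ($W = 4 + 0 = 4$)
$D{\left(U \right)} = \frac{-34 + U}{2 U}$
$N{\left(L \right)} = 4 \sqrt{L}$
$D{\left(20 \right)} N{\left(V{\left(-3,-4 \right)} \right)} = \frac{-34 + 20}{2 \cdot 20} \cdot 4 \sqrt{4 - -6} = \frac{1}{2} \cdot \frac{1}{20} \left(-14\right) 4 \sqrt{4 + 6} = - \frac{7 \cdot 4 \sqrt{10}}{20} = - \frac{7 \sqrt{10}}{5}$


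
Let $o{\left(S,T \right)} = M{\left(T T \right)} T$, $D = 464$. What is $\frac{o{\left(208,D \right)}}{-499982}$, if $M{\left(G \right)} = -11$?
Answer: $\frac{2552}{249991} \approx 0.010208$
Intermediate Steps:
$o{\left(S,T \right)} = - 11 T$
$\frac{o{\left(208,D \right)}}{-499982} = \frac{\left(-11\right) 464}{-499982} = \left(-5104\right) \left(- \frac{1}{499982}\right) = \frac{2552}{249991}$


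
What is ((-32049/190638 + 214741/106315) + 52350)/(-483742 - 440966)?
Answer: -117894502731647/2082409431665640 ≈ -0.056614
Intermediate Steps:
((-32049/190638 + 214741/106315) + 52350)/(-483742 - 440966) = ((-32049*1/190638 + 214741*(1/106315)) + 52350)/(-924708) = ((-3561/21182 + 214741/106315) + 52350)*(-1/924708) = (4170056147/2251964330 + 52350)*(-1/924708) = (117894502731647/2251964330)*(-1/924708) = -117894502731647/2082409431665640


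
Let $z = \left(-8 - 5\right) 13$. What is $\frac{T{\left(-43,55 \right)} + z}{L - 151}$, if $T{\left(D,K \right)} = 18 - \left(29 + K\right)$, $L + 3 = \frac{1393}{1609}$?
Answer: $\frac{378115}{246393} \approx 1.5346$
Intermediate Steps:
$L = - \frac{3434}{1609}$ ($L = -3 + \frac{1393}{1609} = - \frac{3434}{1609} \approx -2.1342$)
$z = -169$ ($z = \left(-13\right) 13 = -169$)
$T{\left(D,K \right)} = -11 - K$
$\frac{T{\left(-43,55 \right)} + z}{L - 151} = \frac{\left(-11 - 55\right) - 169}{- \frac{3434}{1609} - 151} = \frac{\left(-11 - 55\right) - 169}{- \frac{246393}{1609}} = \left(-66 - 169\right) \left(- \frac{1609}{246393}\right) = \left(-235\right) \left(- \frac{1609}{246393}\right) = \frac{378115}{246393}$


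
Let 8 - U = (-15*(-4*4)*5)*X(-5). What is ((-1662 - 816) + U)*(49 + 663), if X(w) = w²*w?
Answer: 105041360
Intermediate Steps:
X(w) = w³
U = 150008 (U = 8 - (-15*(-4*4)*5)*(-5)³ = 8 - (-(-240)*5)*(-125) = 8 - (-15*(-80))*(-125) = 8 - 1200*(-125) = 8 - 1*(-150000) = 8 + 150000 = 150008)
((-1662 - 816) + U)*(49 + 663) = ((-1662 - 816) + 150008)*(49 + 663) = (-2478 + 150008)*712 = 147530*712 = 105041360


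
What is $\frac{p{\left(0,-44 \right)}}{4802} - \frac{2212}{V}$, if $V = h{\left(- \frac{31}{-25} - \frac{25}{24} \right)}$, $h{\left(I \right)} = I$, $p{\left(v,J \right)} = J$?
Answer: $- \frac{455229974}{40817} \approx -11153.0$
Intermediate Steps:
$V = \frac{119}{600}$ ($V = - \frac{31}{-25} - \frac{25}{24} = \left(-31\right) \left(- \frac{1}{25}\right) - \frac{25}{24} = \frac{31}{25} - \frac{25}{24} = \frac{119}{600} \approx 0.19833$)
$\frac{p{\left(0,-44 \right)}}{4802} - \frac{2212}{V} = - \frac{44}{4802} - \frac{2212}{\frac{119}{600}} = \left(-44\right) \frac{1}{4802} - \frac{189600}{17} = - \frac{22}{2401} - \frac{189600}{17} = - \frac{455229974}{40817}$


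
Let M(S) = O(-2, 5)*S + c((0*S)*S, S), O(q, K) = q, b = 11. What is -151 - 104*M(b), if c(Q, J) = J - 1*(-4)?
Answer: 577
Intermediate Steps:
c(Q, J) = 4 + J (c(Q, J) = J + 4 = 4 + J)
M(S) = 4 - S (M(S) = -2*S + (4 + S) = 4 - S)
-151 - 104*M(b) = -151 - 104*(4 - 1*11) = -151 - 104*(4 - 11) = -151 - 104*(-7) = -151 + 728 = 577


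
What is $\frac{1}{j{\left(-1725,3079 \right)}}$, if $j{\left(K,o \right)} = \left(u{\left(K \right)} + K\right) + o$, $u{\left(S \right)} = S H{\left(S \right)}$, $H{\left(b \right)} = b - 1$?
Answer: $\frac{1}{2978704} \approx 3.3572 \cdot 10^{-7}$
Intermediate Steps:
$H{\left(b \right)} = -1 + b$ ($H{\left(b \right)} = b - 1 = -1 + b$)
$u{\left(S \right)} = S \left(-1 + S\right)$
$j{\left(K,o \right)} = K + o + K \left(-1 + K\right)$ ($j{\left(K,o \right)} = \left(K \left(-1 + K\right) + K\right) + o = \left(K + K \left(-1 + K\right)\right) + o = K + o + K \left(-1 + K\right)$)
$\frac{1}{j{\left(-1725,3079 \right)}} = \frac{1}{3079 + \left(-1725\right)^{2}} = \frac{1}{3079 + 2975625} = \frac{1}{2978704}$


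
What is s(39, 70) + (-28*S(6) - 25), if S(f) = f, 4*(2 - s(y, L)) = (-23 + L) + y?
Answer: -425/2 ≈ -212.50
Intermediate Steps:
s(y, L) = 31/4 - L/4 - y/4 (s(y, L) = 2 - ((-23 + L) + y)/4 = 2 - (-23 + L + y)/4 = 2 + (23/4 - L/4 - y/4) = 31/4 - L/4 - y/4)
s(39, 70) + (-28*S(6) - 25) = (31/4 - ¼*70 - ¼*39) + (-28*6 - 25) = (31/4 - 35/2 - 39/4) + (-168 - 25) = -39/2 - 193 = -425/2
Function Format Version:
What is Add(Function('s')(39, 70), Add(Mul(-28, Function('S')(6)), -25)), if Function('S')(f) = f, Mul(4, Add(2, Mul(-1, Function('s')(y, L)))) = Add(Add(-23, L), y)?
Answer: Rational(-425, 2) ≈ -212.50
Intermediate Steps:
Function('s')(y, L) = Add(Rational(31, 4), Mul(Rational(-1, 4), L), Mul(Rational(-1, 4), y)) (Function('s')(y, L) = Add(2, Mul(Rational(-1, 4), Add(Add(-23, L), y))) = Add(2, Mul(Rational(-1, 4), Add(-23, L, y))) = Add(2, Add(Rational(23, 4), Mul(Rational(-1, 4), L), Mul(Rational(-1, 4), y))) = Add(Rational(31, 4), Mul(Rational(-1, 4), L), Mul(Rational(-1, 4), y)))
Add(Function('s')(39, 70), Add(Mul(-28, Function('S')(6)), -25)) = Add(Add(Rational(31, 4), Mul(Rational(-1, 4), 70), Mul(Rational(-1, 4), 39)), Add(Mul(-28, 6), -25)) = Add(Add(Rational(31, 4), Rational(-35, 2), Rational(-39, 4)), Add(-168, -25)) = Add(Rational(-39, 2), -193) = Rational(-425, 2)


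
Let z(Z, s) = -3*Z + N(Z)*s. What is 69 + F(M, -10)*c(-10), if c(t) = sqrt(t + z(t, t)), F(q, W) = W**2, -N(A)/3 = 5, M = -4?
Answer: 69 + 100*sqrt(170) ≈ 1372.8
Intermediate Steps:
N(A) = -15 (N(A) = -3*5 = -15)
z(Z, s) = -15*s - 3*Z (z(Z, s) = -3*Z - 15*s = -15*s - 3*Z)
c(t) = sqrt(17)*sqrt(-t) (c(t) = sqrt(t + (-15*t - 3*t)) = sqrt(t - 18*t) = sqrt(-17*t) = sqrt(17)*sqrt(-t))
69 + F(M, -10)*c(-10) = 69 + (-10)**2*(sqrt(17)*sqrt(-1*(-10))) = 69 + 100*(sqrt(17)*sqrt(10)) = 69 + 100*sqrt(170)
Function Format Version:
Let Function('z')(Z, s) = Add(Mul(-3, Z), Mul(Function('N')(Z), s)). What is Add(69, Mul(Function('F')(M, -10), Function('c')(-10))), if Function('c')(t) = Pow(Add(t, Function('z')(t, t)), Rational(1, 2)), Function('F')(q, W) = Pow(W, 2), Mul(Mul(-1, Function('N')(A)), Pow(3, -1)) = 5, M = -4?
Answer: Add(69, Mul(100, Pow(170, Rational(1, 2)))) ≈ 1372.8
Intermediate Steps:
Function('N')(A) = -15 (Function('N')(A) = Mul(-3, 5) = -15)
Function('z')(Z, s) = Add(Mul(-15, s), Mul(-3, Z)) (Function('z')(Z, s) = Add(Mul(-3, Z), Mul(-15, s)) = Add(Mul(-15, s), Mul(-3, Z)))
Function('c')(t) = Mul(Pow(17, Rational(1, 2)), Pow(Mul(-1, t), Rational(1, 2))) (Function('c')(t) = Pow(Add(t, Add(Mul(-15, t), Mul(-3, t))), Rational(1, 2)) = Pow(Add(t, Mul(-18, t)), Rational(1, 2)) = Pow(Mul(-17, t), Rational(1, 2)) = Mul(Pow(17, Rational(1, 2)), Pow(Mul(-1, t), Rational(1, 2))))
Add(69, Mul(Function('F')(M, -10), Function('c')(-10))) = Add(69, Mul(Pow(-10, 2), Mul(Pow(17, Rational(1, 2)), Pow(Mul(-1, -10), Rational(1, 2))))) = Add(69, Mul(100, Mul(Pow(17, Rational(1, 2)), Pow(10, Rational(1, 2))))) = Add(69, Mul(100, Pow(170, Rational(1, 2))))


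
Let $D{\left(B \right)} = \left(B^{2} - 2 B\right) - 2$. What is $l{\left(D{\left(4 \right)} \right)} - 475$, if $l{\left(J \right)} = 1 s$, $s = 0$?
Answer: $-475$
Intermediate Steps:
$D{\left(B \right)} = -2 + B^{2} - 2 B$
$l{\left(J \right)} = 0$ ($l{\left(J \right)} = 1 \cdot 0 = 0$)
$l{\left(D{\left(4 \right)} \right)} - 475 = 0 - 475 = -475$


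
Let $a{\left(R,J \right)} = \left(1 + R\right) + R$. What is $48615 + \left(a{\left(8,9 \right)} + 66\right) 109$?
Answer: $57662$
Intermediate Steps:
$a{\left(R,J \right)} = 1 + 2 R$
$48615 + \left(a{\left(8,9 \right)} + 66\right) 109 = 48615 + \left(\left(1 + 2 \cdot 8\right) + 66\right) 109 = 48615 + \left(\left(1 + 16\right) + 66\right) 109 = 48615 + \left(17 + 66\right) 109 = 48615 + 83 \cdot 109 = 48615 + 9047 = 57662$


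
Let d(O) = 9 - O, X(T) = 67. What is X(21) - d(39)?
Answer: 97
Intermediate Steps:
X(21) - d(39) = 67 - (9 - 1*39) = 67 - (9 - 39) = 67 - 1*(-30) = 67 + 30 = 97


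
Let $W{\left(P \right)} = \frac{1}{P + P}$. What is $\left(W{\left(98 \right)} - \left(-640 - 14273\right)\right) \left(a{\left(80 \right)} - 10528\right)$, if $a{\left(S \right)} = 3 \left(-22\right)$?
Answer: $- \frac{15482860853}{98} \approx -1.5799 \cdot 10^{8}$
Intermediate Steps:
$a{\left(S \right)} = -66$
$W{\left(P \right)} = \frac{1}{2 P}$
$\left(W{\left(98 \right)} - \left(-640 - 14273\right)\right) \left(a{\left(80 \right)} - 10528\right) = \left(\frac{1}{2 \cdot 98} - \left(-640 - 14273\right)\right) \left(-66 - 10528\right) = \left(\frac{1}{2} \cdot \frac{1}{98} + \left(640 - -14273\right)\right) \left(-10594\right) = \left(\frac{1}{196} + \left(640 + 14273\right)\right) \left(-10594\right) = \left(\frac{1}{196} + 14913\right) \left(-10594\right) = \frac{2922949}{196} \left(-10594\right) = - \frac{15482860853}{98}$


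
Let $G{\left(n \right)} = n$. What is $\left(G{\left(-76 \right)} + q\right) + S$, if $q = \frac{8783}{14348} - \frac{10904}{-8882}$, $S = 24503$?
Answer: $\frac{1556592675435}{63719468} \approx 24429.0$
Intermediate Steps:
$q = \frac{117230599}{63719468}$ ($q = 8783 \cdot \frac{1}{14348} - - \frac{5452}{4441} = \frac{8783}{14348} + \frac{5452}{4441} = \frac{117230599}{63719468} \approx 1.8398$)
$\left(G{\left(-76 \right)} + q\right) + S = \left(-76 + \frac{117230599}{63719468}\right) + 24503 = - \frac{4725448969}{63719468} + 24503 = \frac{1556592675435}{63719468}$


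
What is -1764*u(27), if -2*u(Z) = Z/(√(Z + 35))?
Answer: 11907*√62/31 ≈ 3024.4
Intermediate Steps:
u(Z) = -Z/(2*√(35 + Z)) (u(Z) = -Z/(2*(√(Z + 35))) = -Z/(2*(√(35 + Z))) = -Z/(2*√(35 + Z)))
-1764*u(27) = -(-882)*27/√(35 + 27) = -(-882)*27/√62 = -(-882)*27*√62/62 = -(-11907)*√62/31 = 11907*√62/31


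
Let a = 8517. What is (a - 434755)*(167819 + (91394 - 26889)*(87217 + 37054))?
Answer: -3416838327068412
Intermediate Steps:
(a - 434755)*(167819 + (91394 - 26889)*(87217 + 37054)) = (8517 - 434755)*(167819 + (91394 - 26889)*(87217 + 37054)) = -426238*(167819 + 64505*124271) = -426238*(167819 + 8016100855) = -426238*8016268674 = -3416838327068412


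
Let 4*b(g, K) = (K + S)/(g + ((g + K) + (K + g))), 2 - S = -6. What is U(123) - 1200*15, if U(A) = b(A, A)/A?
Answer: -5446439869/302580 ≈ -18000.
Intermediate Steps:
S = 8 (S = 2 - 1*(-6) = 2 + 6 = 8)
b(g, K) = (8 + K)/(4*(2*K + 3*g)) (b(g, K) = ((K + 8)/(g + ((g + K) + (K + g))))/4 = ((8 + K)/(g + ((K + g) + (K + g))))/4 = ((8 + K)/(g + (2*K + 2*g)))/4 = ((8 + K)/(2*K + 3*g))/4 = (8 + K)/(4*(2*K + 3*g)))
U(A) = (8 + A)/(20*A**2) (U(A) = ((8 + A)/(4*(2*A + 3*A)))/A = ((8 + A)/(4*((5*A))))/A = ((1/(5*A))*(8 + A)/4)/A = ((8 + A)/(20*A))/A = (8 + A)/(20*A**2))
U(123) - 1200*15 = (1/20)*(8 + 123)/123**2 - 1200*15 = (1/20)*(1/15129)*131 - 1*18000 = 131/302580 - 18000 = -5446439869/302580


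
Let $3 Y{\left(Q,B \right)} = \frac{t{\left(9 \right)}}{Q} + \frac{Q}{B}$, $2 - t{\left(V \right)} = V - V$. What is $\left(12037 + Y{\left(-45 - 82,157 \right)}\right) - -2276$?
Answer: $\frac{285381426}{19939} \approx 14313.0$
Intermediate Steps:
$t{\left(V \right)} = 2$ ($t{\left(V \right)} = 2 - \left(V - V\right) = 2 - 0 = 2 + 0 = 2$)
$Y{\left(Q,B \right)} = \frac{2}{3 Q} + \frac{Q}{3 B}$ ($Y{\left(Q,B \right)} = \frac{\frac{2}{Q} + \frac{Q}{B}}{3} = \frac{2}{3 Q} + \frac{Q}{3 B}$)
$\left(12037 + Y{\left(-45 - 82,157 \right)}\right) - -2276 = \left(12037 + \left(\frac{2}{3 \left(-45 - 82\right)} + \frac{-45 - 82}{3 \cdot 157}\right)\right) - -2276 = \left(12037 + \left(\frac{2}{3 \left(-127\right)} + \frac{1}{3} \left(-127\right) \frac{1}{157}\right)\right) + 2276 = \left(12037 + \left(\frac{2}{3} \left(- \frac{1}{127}\right) - \frac{127}{471}\right)\right) + 2276 = \left(12037 - \frac{5481}{19939}\right) + 2276 = \frac{240000262}{19939} + 2276 = \frac{285381426}{19939}$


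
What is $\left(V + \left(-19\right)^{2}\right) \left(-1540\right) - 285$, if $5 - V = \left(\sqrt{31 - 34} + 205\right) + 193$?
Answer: $48995 + 1540 i \sqrt{3} \approx 48995.0 + 2667.4 i$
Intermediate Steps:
$V = -393 - i \sqrt{3}$ ($V = 5 - \left(\left(\sqrt{31 - 34} + 205\right) + 193\right) = 5 - \left(\left(\sqrt{-3} + 205\right) + 193\right) = 5 - \left(\left(i \sqrt{3} + 205\right) + 193\right) = 5 - \left(\left(205 + i \sqrt{3}\right) + 193\right) = 5 - \left(398 + i \sqrt{3}\right) = -393 - i \sqrt{3} \approx -393.0 - 1.732 i$)
$\left(V + \left(-19\right)^{2}\right) \left(-1540\right) - 285 = \left(\left(-393 - i \sqrt{3}\right) + \left(-19\right)^{2}\right) \left(-1540\right) - 285 = \left(\left(-393 - i \sqrt{3}\right) + 361\right) \left(-1540\right) - 285 = \left(-32 - i \sqrt{3}\right) \left(-1540\right) - 285 = \left(49280 + 1540 i \sqrt{3}\right) - 285 = 48995 + 1540 i \sqrt{3}$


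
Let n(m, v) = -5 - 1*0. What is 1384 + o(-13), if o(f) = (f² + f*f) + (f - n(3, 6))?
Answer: 1714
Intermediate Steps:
n(m, v) = -5 (n(m, v) = -5 + 0 = -5)
o(f) = 5 + f + 2*f² (o(f) = (f² + f*f) + (f - 1*(-5)) = (f² + f²) + (f + 5) = 2*f² + (5 + f) = 5 + f + 2*f²)
1384 + o(-13) = 1384 + (5 - 13 + 2*(-13)²) = 1384 + (5 - 13 + 2*169) = 1384 + (5 - 13 + 338) = 1384 + 330 = 1714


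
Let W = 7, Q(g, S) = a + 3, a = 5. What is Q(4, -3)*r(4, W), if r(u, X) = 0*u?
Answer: 0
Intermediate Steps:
Q(g, S) = 8 (Q(g, S) = 5 + 3 = 8)
r(u, X) = 0
Q(4, -3)*r(4, W) = 8*0 = 0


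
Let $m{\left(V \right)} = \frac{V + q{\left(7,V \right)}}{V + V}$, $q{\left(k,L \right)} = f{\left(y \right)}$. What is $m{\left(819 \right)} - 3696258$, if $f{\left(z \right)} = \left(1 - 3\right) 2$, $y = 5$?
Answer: $- \frac{6054469789}{1638} \approx -3.6963 \cdot 10^{6}$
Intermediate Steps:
$f{\left(z \right)} = -4$ ($f{\left(z \right)} = \left(-2\right) 2 = -4$)
$q{\left(k,L \right)} = -4$
$m{\left(V \right)} = \frac{-4 + V}{2 V}$ ($m{\left(V \right)} = \frac{V - 4}{V + V} = \frac{-4 + V}{2 V}$)
$m{\left(819 \right)} - 3696258 = \frac{-4 + 819}{2 \cdot 819} - 3696258 = \frac{1}{2} \cdot \frac{1}{819} \cdot 815 - 3696258 = \frac{815}{1638} - 3696258 = - \frac{6054469789}{1638}$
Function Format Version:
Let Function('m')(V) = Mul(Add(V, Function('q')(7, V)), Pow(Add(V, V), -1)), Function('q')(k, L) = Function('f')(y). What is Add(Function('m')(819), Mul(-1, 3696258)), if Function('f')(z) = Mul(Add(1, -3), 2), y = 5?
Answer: Rational(-6054469789, 1638) ≈ -3.6963e+6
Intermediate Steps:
Function('f')(z) = -4 (Function('f')(z) = Mul(-2, 2) = -4)
Function('q')(k, L) = -4
Function('m')(V) = Mul(Rational(1, 2), Pow(V, -1), Add(-4, V)) (Function('m')(V) = Mul(Add(V, -4), Pow(Add(V, V), -1)) = Mul(Add(-4, V), Pow(Mul(2, V), -1)) = Mul(Add(-4, V), Mul(Rational(1, 2), Pow(V, -1))) = Mul(Rational(1, 2), Pow(V, -1), Add(-4, V)))
Add(Function('m')(819), Mul(-1, 3696258)) = Add(Mul(Rational(1, 2), Pow(819, -1), Add(-4, 819)), Mul(-1, 3696258)) = Add(Mul(Rational(1, 2), Rational(1, 819), 815), -3696258) = Add(Rational(815, 1638), -3696258) = Rational(-6054469789, 1638)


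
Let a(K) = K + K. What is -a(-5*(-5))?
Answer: -50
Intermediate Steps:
a(K) = 2*K
-a(-5*(-5)) = -2*(-5*(-5)) = -2*25 = -1*50 = -50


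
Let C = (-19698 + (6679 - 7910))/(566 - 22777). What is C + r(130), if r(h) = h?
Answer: 2908359/22211 ≈ 130.94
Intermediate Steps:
C = 20929/22211 (C = (-19698 - 1231)/(-22211) = -20929*(-1/22211) = 20929/22211 ≈ 0.94228)
C + r(130) = 20929/22211 + 130 = 2908359/22211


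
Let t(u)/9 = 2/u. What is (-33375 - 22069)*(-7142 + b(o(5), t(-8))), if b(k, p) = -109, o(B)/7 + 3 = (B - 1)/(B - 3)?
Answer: 402024444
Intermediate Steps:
t(u) = 18/u (t(u) = 9*(2/u) = 18/u)
o(B) = -21 + 7*(-1 + B)/(-3 + B) (o(B) = -21 + 7*((B - 1)/(B - 3)) = -21 + 7*((-1 + B)/(-3 + B)) = -21 + 7*(-1 + B)/(-3 + B))
(-33375 - 22069)*(-7142 + b(o(5), t(-8))) = (-33375 - 22069)*(-7142 - 109) = -55444*(-7251) = 402024444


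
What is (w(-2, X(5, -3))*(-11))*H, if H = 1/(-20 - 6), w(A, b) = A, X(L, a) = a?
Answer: -11/13 ≈ -0.84615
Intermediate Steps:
H = -1/26 (H = 1/(-26) = -1/26 ≈ -0.038462)
(w(-2, X(5, -3))*(-11))*H = -2*(-11)*(-1/26) = 22*(-1/26) = -11/13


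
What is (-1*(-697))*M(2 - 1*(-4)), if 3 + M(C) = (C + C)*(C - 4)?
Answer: 14637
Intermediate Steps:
M(C) = -3 + 2*C*(-4 + C) (M(C) = -3 + (C + C)*(C - 4) = -3 + (2*C)*(-4 + C) = -3 + 2*C*(-4 + C))
(-1*(-697))*M(2 - 1*(-4)) = (-1*(-697))*(-3 - 8*(2 - 1*(-4)) + 2*(2 - 1*(-4))**2) = 697*(-3 - 8*(2 + 4) + 2*(2 + 4)**2) = 697*(-3 - 8*6 + 2*6**2) = 697*(-3 - 48 + 2*36) = 697*(-3 - 48 + 72) = 697*21 = 14637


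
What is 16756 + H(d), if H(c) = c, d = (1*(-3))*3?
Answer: 16747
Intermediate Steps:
d = -9 (d = -3*3 = -9)
16756 + H(d) = 16756 - 9 = 16747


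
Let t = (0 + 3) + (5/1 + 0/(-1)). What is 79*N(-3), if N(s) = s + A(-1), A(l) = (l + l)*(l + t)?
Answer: -1343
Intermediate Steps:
t = 8 (t = 3 + (5*1 + 0*(-1)) = 3 + (5 + 0) = 3 + 5 = 8)
A(l) = 2*l*(8 + l) (A(l) = (l + l)*(l + 8) = (2*l)*(8 + l) = 2*l*(8 + l))
N(s) = -14 + s (N(s) = s + 2*(-1)*(8 - 1) = s + 2*(-1)*7 = s - 14 = -14 + s)
79*N(-3) = 79*(-14 - 3) = 79*(-17) = -1343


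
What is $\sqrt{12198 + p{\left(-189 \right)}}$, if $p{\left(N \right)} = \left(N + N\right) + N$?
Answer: $\sqrt{11631} \approx 107.85$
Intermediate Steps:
$p{\left(N \right)} = 3 N$ ($p{\left(N \right)} = 2 N + N = 3 N$)
$\sqrt{12198 + p{\left(-189 \right)}} = \sqrt{12198 + 3 \left(-189\right)} = \sqrt{12198 - 567} = \sqrt{11631}$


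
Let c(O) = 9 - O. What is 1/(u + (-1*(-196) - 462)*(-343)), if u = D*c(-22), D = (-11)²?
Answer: 1/94989 ≈ 1.0528e-5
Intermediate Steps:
D = 121
u = 3751 (u = 121*(9 - 1*(-22)) = 121*(9 + 22) = 121*31 = 3751)
1/(u + (-1*(-196) - 462)*(-343)) = 1/(3751 + (-1*(-196) - 462)*(-343)) = 1/(3751 + (196 - 462)*(-343)) = 1/(3751 - 266*(-343)) = 1/(3751 + 91238) = 1/94989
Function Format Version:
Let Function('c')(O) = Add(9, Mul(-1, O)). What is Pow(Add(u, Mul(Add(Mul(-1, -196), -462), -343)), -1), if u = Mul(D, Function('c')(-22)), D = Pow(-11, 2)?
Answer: Rational(1, 94989) ≈ 1.0528e-5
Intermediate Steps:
D = 121
u = 3751 (u = Mul(121, Add(9, Mul(-1, -22))) = Mul(121, Add(9, 22)) = Mul(121, 31) = 3751)
Pow(Add(u, Mul(Add(Mul(-1, -196), -462), -343)), -1) = Pow(Add(3751, Mul(Add(Mul(-1, -196), -462), -343)), -1) = Pow(Add(3751, Mul(Add(196, -462), -343)), -1) = Pow(Add(3751, Mul(-266, -343)), -1) = Pow(Add(3751, 91238), -1) = Pow(94989, -1) = Rational(1, 94989)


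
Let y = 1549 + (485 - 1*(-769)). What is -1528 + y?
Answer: 1275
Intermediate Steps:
y = 2803 (y = 1549 + (485 + 769) = 1549 + 1254 = 2803)
-1528 + y = -1528 + 2803 = 1275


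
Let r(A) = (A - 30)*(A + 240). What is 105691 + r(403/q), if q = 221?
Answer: 28575530/289 ≈ 98877.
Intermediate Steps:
r(A) = (-30 + A)*(240 + A)
105691 + r(403/q) = 105691 + (-7200 + (403/221)**2 + 210*(403/221)) = 105691 + (-7200 + (403*(1/221))**2 + 210*(403*(1/221))) = 105691 + (-7200 + (31/17)**2 + 210*(31/17)) = 105691 + (-7200 + 961/289 + 6510/17) = 105691 - 1969169/289 = 28575530/289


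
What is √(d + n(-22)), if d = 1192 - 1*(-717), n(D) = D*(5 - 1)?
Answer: √1821 ≈ 42.673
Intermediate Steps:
n(D) = 4*D (n(D) = D*4 = 4*D)
d = 1909 (d = 1192 + 717 = 1909)
√(d + n(-22)) = √(1909 + 4*(-22)) = √(1909 - 88) = √1821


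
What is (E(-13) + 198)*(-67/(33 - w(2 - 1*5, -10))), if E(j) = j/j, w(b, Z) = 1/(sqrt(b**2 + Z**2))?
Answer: -47958801/118700 - 13333*sqrt(109)/118700 ≈ -405.21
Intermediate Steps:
w(b, Z) = 1/sqrt(Z**2 + b**2) (w(b, Z) = 1/(sqrt(Z**2 + b**2)) = 1/sqrt(Z**2 + b**2))
E(j) = 1
(E(-13) + 198)*(-67/(33 - w(2 - 1*5, -10))) = (1 + 198)*(-67/(33 - 1/sqrt((-10)**2 + (2 - 1*5)**2))) = 199*(-67/(33 - 1/sqrt(100 + (2 - 5)**2))) = 199*(-67/(33 - 1/sqrt(100 + (-3)**2))) = 199*(-67/(33 - 1/sqrt(100 + 9))) = 199*(-67/(33 - 1/sqrt(109))) = 199*(-67/(33 - sqrt(109)/109)) = -13333/(33 - sqrt(109)/109)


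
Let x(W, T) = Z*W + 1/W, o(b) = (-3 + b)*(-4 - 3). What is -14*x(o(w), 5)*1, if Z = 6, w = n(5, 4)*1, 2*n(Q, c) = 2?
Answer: -1177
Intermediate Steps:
n(Q, c) = 1 (n(Q, c) = (½)*2 = 1)
w = 1 (w = 1*1 = 1)
o(b) = 21 - 7*b (o(b) = (-3 + b)*(-7) = 21 - 7*b)
x(W, T) = 1/W + 6*W (x(W, T) = 6*W + 1/W = 1/W + 6*W)
-14*x(o(w), 5)*1 = -14*(1/(21 - 7*1) + 6*(21 - 7*1))*1 = -14*(1/(21 - 7) + 6*(21 - 7))*1 = -14*(1/14 + 6*14)*1 = -14*(1/14 + 84)*1 = -14*1177/14*1 = -1177*1 = -1177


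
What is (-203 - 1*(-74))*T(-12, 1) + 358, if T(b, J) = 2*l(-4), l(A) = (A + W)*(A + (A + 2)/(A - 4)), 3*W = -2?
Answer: -4157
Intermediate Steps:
W = -⅔ (W = (⅓)*(-2) = -⅔ ≈ -0.66667)
l(A) = (-⅔ + A)*(A + (2 + A)/(-4 + A)) (l(A) = (A - ⅔)*(A + (A + 2)/(A - 4)) = (-⅔ + A)*(A + (2 + A)/(-4 + A)))
T(b, J) = 35 (T(b, J) = 2*((-4 - 11*(-4)² + 3*(-4)³ + 12*(-4))/(3*(-4 - 4))) = 2*((⅓)*(-4 - 11*16 + 3*(-64) - 48)/(-8)) = 2*((⅓)*(-⅛)*(-4 - 176 - 192 - 48)) = 2*((⅓)*(-⅛)*(-420)) = 2*(35/2) = 35)
(-203 - 1*(-74))*T(-12, 1) + 358 = (-203 - 1*(-74))*35 + 358 = (-203 + 74)*35 + 358 = -129*35 + 358 = -4515 + 358 = -4157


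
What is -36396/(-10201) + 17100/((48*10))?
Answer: 3198453/81608 ≈ 39.193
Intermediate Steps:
-36396/(-10201) + 17100/((48*10)) = -36396*(-1/10201) + 17100/480 = 36396/10201 + 17100*(1/480) = 36396/10201 + 285/8 = 3198453/81608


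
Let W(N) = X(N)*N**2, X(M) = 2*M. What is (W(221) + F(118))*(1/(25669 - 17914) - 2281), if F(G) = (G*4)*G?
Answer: -382853754088372/7755 ≈ -4.9369e+10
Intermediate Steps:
W(N) = 2*N**3 (W(N) = (2*N)*N**2 = 2*N**3)
F(G) = 4*G**2 (F(G) = (4*G)*G = 4*G**2)
(W(221) + F(118))*(1/(25669 - 17914) - 2281) = (2*221**3 + 4*118**2)*(1/(25669 - 17914) - 2281) = (2*10793861 + 4*13924)*(1/7755 - 2281) = (21587722 + 55696)*(1/7755 - 2281) = 21643418*(-17689154/7755) = -382853754088372/7755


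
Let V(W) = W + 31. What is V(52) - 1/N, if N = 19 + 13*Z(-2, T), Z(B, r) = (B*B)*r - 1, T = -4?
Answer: 16767/202 ≈ 83.005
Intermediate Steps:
V(W) = 31 + W
Z(B, r) = -1 + r*B**2 (Z(B, r) = B**2*r - 1 = r*B**2 - 1 = -1 + r*B**2)
N = -202 (N = 19 + 13*(-1 - 4*(-2)**2) = 19 + 13*(-1 - 4*4) = 19 + 13*(-1 - 16) = 19 + 13*(-17) = 19 - 221 = -202)
V(52) - 1/N = (31 + 52) - 1/(-202) = 83 - 1*(-1/202) = 83 + 1/202 = 16767/202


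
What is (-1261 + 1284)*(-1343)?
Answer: -30889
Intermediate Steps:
(-1261 + 1284)*(-1343) = 23*(-1343) = -30889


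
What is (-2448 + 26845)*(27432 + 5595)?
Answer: 805759719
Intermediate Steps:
(-2448 + 26845)*(27432 + 5595) = 24397*33027 = 805759719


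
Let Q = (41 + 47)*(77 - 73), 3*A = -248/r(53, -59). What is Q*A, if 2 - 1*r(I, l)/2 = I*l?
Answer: -43648/9387 ≈ -4.6498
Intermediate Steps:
r(I, l) = 4 - 2*I*l
A = -124/9387 (A = (-248/(4 - 2*53*(-59)))/3 = (-248/(4 + 6254))/3 = (-248/6258)/3 = (-248*1/6258)/3 = (⅓)*(-124/3129) = -124/9387 ≈ -0.013210)
Q = 352 (Q = 88*4 = 352)
Q*A = 352*(-124/9387) = -43648/9387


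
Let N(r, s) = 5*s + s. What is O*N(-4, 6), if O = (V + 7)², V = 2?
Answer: 2916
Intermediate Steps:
O = 81 (O = (2 + 7)² = 9² = 81)
N(r, s) = 6*s
O*N(-4, 6) = 81*(6*6) = 81*36 = 2916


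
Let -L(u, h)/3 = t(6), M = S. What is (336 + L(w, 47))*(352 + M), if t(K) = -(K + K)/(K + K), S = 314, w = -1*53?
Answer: 225774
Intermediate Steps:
w = -53
M = 314
t(K) = -1 (t(K) = -2*K/(2*K) = -2*K*1/(2*K) = -1*1 = -1)
L(u, h) = 3 (L(u, h) = -3*(-1) = 3)
(336 + L(w, 47))*(352 + M) = (336 + 3)*(352 + 314) = 339*666 = 225774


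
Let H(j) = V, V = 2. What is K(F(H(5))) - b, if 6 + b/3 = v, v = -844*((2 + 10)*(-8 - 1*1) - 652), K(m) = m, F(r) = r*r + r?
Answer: -1924296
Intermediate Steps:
H(j) = 2
F(r) = r + r**2 (F(r) = r**2 + r = r + r**2)
v = 641440 (v = -844*(12*(-8 - 1) - 652) = -844*(12*(-9) - 652) = -844*(-108 - 652) = -844*(-760) = 641440)
b = 1924302 (b = -18 + 3*641440 = -18 + 1924320 = 1924302)
K(F(H(5))) - b = 2*(1 + 2) - 1*1924302 = 2*3 - 1924302 = 6 - 1924302 = -1924296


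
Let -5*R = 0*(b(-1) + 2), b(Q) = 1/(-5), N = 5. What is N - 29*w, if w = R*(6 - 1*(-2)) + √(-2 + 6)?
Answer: -53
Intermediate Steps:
b(Q) = -⅕
R = 0 (R = -0*(-⅕ + 2) = -0*9/5 = -⅕*0 = 0)
w = 2 (w = 0*(6 - 1*(-2)) + √(-2 + 6) = 0*(6 + 2) + √4 = 0*8 + 2 = 0 + 2 = 2)
N - 29*w = 5 - 29*2 = 5 - 58 = -53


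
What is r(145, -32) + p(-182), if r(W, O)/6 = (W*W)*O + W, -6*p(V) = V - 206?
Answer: -12107596/3 ≈ -4.0359e+6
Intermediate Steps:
p(V) = 103/3 - V/6 (p(V) = -(V - 206)/6 = -(-206 + V)/6 = 103/3 - V/6)
r(W, O) = 6*W + 6*O*W² (r(W, O) = 6*((W*W)*O + W) = 6*(W²*O + W) = 6*(O*W² + W) = 6*(W + O*W²) = 6*W + 6*O*W²)
r(145, -32) + p(-182) = 6*145*(1 - 32*145) + (103/3 - ⅙*(-182)) = 6*145*(1 - 4640) + (103/3 + 91/3) = 6*145*(-4639) + 194/3 = -4035930 + 194/3 = -12107596/3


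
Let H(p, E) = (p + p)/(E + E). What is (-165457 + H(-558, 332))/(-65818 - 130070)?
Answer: 27466141/32517408 ≈ 0.84466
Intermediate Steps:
H(p, E) = p/E (H(p, E) = (2*p)/((2*E)) = (2*p)*(1/(2*E)) = p/E)
(-165457 + H(-558, 332))/(-65818 - 130070) = (-165457 - 558/332)/(-65818 - 130070) = (-165457 - 558*1/332)/(-195888) = (-165457 - 279/166)*(-1/195888) = -27466141/166*(-1/195888) = 27466141/32517408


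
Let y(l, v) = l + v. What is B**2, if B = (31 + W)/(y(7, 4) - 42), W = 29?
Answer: 3600/961 ≈ 3.7461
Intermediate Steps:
B = -60/31 (B = (31 + 29)/((7 + 4) - 42) = 60/(11 - 42) = 60/(-31) = 60*(-1/31) = -60/31 ≈ -1.9355)
B**2 = (-60/31)**2 = 3600/961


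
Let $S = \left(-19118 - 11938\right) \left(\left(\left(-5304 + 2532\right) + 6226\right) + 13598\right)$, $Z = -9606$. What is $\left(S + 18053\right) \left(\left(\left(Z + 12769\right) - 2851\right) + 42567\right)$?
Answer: $-22706525525061$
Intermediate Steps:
$S = -529566912$ ($S = - 31056 \left(\left(-2772 + 6226\right) + 13598\right) = - 31056 \left(3454 + 13598\right) = \left(-31056\right) 17052 = -529566912$)
$\left(S + 18053\right) \left(\left(\left(Z + 12769\right) - 2851\right) + 42567\right) = \left(-529566912 + 18053\right) \left(\left(\left(-9606 + 12769\right) - 2851\right) + 42567\right) = - 529548859 \left(\left(3163 - 2851\right) + 42567\right) = - 529548859 \left(312 + 42567\right) = \left(-529548859\right) 42879 = -22706525525061$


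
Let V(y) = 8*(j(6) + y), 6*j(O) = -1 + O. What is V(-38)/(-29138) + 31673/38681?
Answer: 1401583537/1690630467 ≈ 0.82903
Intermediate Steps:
j(O) = -⅙ + O/6 (j(O) = (-1 + O)/6 = -⅙ + O/6)
V(y) = 20/3 + 8*y (V(y) = 8*((-⅙ + (⅙)*6) + y) = 8*((-⅙ + 1) + y) = 8*(⅚ + y) = 20/3 + 8*y)
V(-38)/(-29138) + 31673/38681 = (20/3 + 8*(-38))/(-29138) + 31673/38681 = (20/3 - 304)*(-1/29138) + 31673*(1/38681) = -892/3*(-1/29138) + 31673/38681 = 446/43707 + 31673/38681 = 1401583537/1690630467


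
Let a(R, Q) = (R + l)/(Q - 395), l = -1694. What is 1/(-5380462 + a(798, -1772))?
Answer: -2167/11659460258 ≈ -1.8586e-7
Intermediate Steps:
a(R, Q) = (-1694 + R)/(-395 + Q) (a(R, Q) = (R - 1694)/(Q - 395) = (-1694 + R)/(-395 + Q))
1/(-5380462 + a(798, -1772)) = 1/(-5380462 + (-1694 + 798)/(-395 - 1772)) = 1/(-5380462 - 896/(-2167)) = 1/(-5380462 - 1/2167*(-896)) = 1/(-5380462 + 896/2167) = 1/(-11659460258/2167) = -2167/11659460258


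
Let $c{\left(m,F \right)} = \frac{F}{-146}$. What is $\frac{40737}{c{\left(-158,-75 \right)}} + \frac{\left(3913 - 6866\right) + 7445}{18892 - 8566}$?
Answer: $\frac{10235879192}{129075} \approx 79302.0$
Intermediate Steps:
$c{\left(m,F \right)} = - \frac{F}{146}$ ($c{\left(m,F \right)} = F \left(- \frac{1}{146}\right) = - \frac{F}{146}$)
$\frac{40737}{c{\left(-158,-75 \right)}} + \frac{\left(3913 - 6866\right) + 7445}{18892 - 8566} = \frac{40737}{\left(- \frac{1}{146}\right) \left(-75\right)} + \frac{\left(3913 - 6866\right) + 7445}{18892 - 8566} = \frac{40737}{\frac{75}{146}} + \frac{-2953 + 7445}{10326} = 40737 \cdot \frac{146}{75} + 4492 \cdot \frac{1}{10326} = \frac{1982534}{25} + \frac{2246}{5163} = \frac{10235879192}{129075}$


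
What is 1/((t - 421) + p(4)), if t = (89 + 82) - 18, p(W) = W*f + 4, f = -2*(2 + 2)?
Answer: -1/296 ≈ -0.0033784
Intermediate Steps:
f = -8 (f = -2*4 = -8)
p(W) = 4 - 8*W (p(W) = W*(-8) + 4 = -8*W + 4 = 4 - 8*W)
t = 153 (t = 171 - 18 = 153)
1/((t - 421) + p(4)) = 1/((153 - 421) + (4 - 8*4)) = 1/(-268 + (4 - 32)) = 1/(-268 - 28) = 1/(-296) = -1/296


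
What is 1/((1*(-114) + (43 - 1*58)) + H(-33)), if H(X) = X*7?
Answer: -1/360 ≈ -0.0027778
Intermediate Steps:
H(X) = 7*X
1/((1*(-114) + (43 - 1*58)) + H(-33)) = 1/((1*(-114) + (43 - 1*58)) + 7*(-33)) = 1/((-114 + (43 - 58)) - 231) = 1/((-114 - 15) - 231) = 1/(-129 - 231) = 1/(-360) = -1/360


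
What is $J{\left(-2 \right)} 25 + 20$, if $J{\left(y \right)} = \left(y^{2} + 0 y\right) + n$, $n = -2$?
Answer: $70$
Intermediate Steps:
$J{\left(y \right)} = -2 + y^{2}$ ($J{\left(y \right)} = \left(y^{2} + 0 y\right) - 2 = \left(y^{2} + 0\right) - 2 = y^{2} - 2 = -2 + y^{2}$)
$J{\left(-2 \right)} 25 + 20 = \left(-2 + \left(-2\right)^{2}\right) 25 + 20 = \left(-2 + 4\right) 25 + 20 = 2 \cdot 25 + 20 = 50 + 20 = 70$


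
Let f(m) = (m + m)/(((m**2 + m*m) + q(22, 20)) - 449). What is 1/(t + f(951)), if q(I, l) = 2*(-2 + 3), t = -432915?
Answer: -602785/260954667641 ≈ -2.3099e-6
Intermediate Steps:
q(I, l) = 2 (q(I, l) = 2*1 = 2)
f(m) = 2*m/(-447 + 2*m**2) (f(m) = (m + m)/(((m**2 + m*m) + 2) - 449) = (2*m)/(((m**2 + m**2) + 2) - 449) = (2*m)/((2*m**2 + 2) - 449) = (2*m)/((2 + 2*m**2) - 449) = (2*m)/(-447 + 2*m**2) = 2*m/(-447 + 2*m**2))
1/(t + f(951)) = 1/(-432915 + 2*951/(-447 + 2*951**2)) = 1/(-432915 + 2*951/(-447 + 2*904401)) = 1/(-432915 + 2*951/(-447 + 1808802)) = 1/(-432915 + 2*951/1808355) = 1/(-432915 + 2*951*(1/1808355)) = 1/(-432915 + 634/602785) = 1/(-260954667641/602785) = -602785/260954667641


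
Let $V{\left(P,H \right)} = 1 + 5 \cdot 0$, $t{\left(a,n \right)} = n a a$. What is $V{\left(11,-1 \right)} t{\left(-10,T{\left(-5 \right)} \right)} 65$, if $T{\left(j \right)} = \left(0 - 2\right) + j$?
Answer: $-45500$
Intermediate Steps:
$T{\left(j \right)} = -2 + j$
$t{\left(a,n \right)} = n a^{2}$ ($t{\left(a,n \right)} = a n a = n a^{2}$)
$V{\left(P,H \right)} = 1$ ($V{\left(P,H \right)} = 1 + 0 = 1$)
$V{\left(11,-1 \right)} t{\left(-10,T{\left(-5 \right)} \right)} 65 = 1 \left(-2 - 5\right) \left(-10\right)^{2} \cdot 65 = 1 \left(\left(-7\right) 100\right) 65 = 1 \left(-700\right) 65 = \left(-700\right) 65 = -45500$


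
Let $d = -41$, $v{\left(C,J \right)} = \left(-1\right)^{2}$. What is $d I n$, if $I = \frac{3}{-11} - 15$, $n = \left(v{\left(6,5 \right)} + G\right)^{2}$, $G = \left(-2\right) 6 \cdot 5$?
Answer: $\frac{23977128}{11} \approx 2.1797 \cdot 10^{6}$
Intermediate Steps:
$v{\left(C,J \right)} = 1$
$G = -60$ ($G = \left(-12\right) 5 = -60$)
$n = 3481$ ($n = \left(1 - 60\right)^{2} = \left(-59\right)^{2} = 3481$)
$I = - \frac{168}{11}$ ($I = 3 \left(- \frac{1}{11}\right) - 15 = - \frac{3}{11} - 15 = - \frac{168}{11} \approx -15.273$)
$d I n = \left(-41\right) \left(- \frac{168}{11}\right) 3481 = \frac{6888}{11} \cdot 3481 = \frac{23977128}{11}$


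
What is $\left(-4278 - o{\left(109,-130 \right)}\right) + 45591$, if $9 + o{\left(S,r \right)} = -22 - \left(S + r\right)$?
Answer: $41323$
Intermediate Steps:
$o{\left(S,r \right)} = -31 - S - r$ ($o{\left(S,r \right)} = -9 - \left(22 + S + r\right) = -31 - S - r$)
$\left(-4278 - o{\left(109,-130 \right)}\right) + 45591 = \left(-4278 - \left(-31 - 109 - -130\right)\right) + 45591 = \left(-4278 - \left(-31 - 109 + 130\right)\right) + 45591 = \left(-4278 - -10\right) + 45591 = \left(-4278 + 10\right) + 45591 = -4268 + 45591 = 41323$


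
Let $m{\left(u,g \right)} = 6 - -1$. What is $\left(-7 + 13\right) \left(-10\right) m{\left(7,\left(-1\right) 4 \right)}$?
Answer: $-420$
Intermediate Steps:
$m{\left(u,g \right)} = 7$ ($m{\left(u,g \right)} = 6 + 1 = 7$)
$\left(-7 + 13\right) \left(-10\right) m{\left(7,\left(-1\right) 4 \right)} = \left(-7 + 13\right) \left(-10\right) 7 = 6 \left(-10\right) 7 = \left(-60\right) 7 = -420$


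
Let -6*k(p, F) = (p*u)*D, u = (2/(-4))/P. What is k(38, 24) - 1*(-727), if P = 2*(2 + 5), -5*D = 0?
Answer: 727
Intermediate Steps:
D = 0 (D = -⅕*0 = 0)
P = 14 (P = 2*7 = 14)
u = -1/28 (u = (2/(-4))/14 = (2*(-¼))*(1/14) = -½*1/14 = -1/28 ≈ -0.035714)
k(p, F) = 0 (k(p, F) = -p*(-1/28)*0/6 = -(-p/28)*0/6 = -⅙*0 = 0)
k(38, 24) - 1*(-727) = 0 - 1*(-727) = 0 + 727 = 727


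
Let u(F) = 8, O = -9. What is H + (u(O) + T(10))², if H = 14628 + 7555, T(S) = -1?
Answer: 22232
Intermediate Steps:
H = 22183
H + (u(O) + T(10))² = 22183 + (8 - 1)² = 22183 + 7² = 22183 + 49 = 22232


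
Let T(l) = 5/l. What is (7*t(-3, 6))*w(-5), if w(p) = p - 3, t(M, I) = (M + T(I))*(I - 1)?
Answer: 1820/3 ≈ 606.67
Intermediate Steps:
t(M, I) = (-1 + I)*(M + 5/I) (t(M, I) = (M + 5/I)*(I - 1) = (M + 5/I)*(-1 + I) = (-1 + I)*(M + 5/I))
w(p) = -3 + p
(7*t(-3, 6))*w(-5) = (7*(5 - 1*(-3) - 5/6 + 6*(-3)))*(-3 - 5) = (7*(5 + 3 - 5*⅙ - 18))*(-8) = (7*(5 + 3 - ⅚ - 18))*(-8) = (7*(-65/6))*(-8) = -455/6*(-8) = 1820/3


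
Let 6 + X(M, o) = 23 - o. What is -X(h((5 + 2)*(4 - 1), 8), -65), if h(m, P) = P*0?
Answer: -82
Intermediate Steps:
h(m, P) = 0
X(M, o) = 17 - o (X(M, o) = -6 + (23 - o) = 17 - o)
-X(h((5 + 2)*(4 - 1), 8), -65) = -(17 - 1*(-65)) = -(17 + 65) = -1*82 = -82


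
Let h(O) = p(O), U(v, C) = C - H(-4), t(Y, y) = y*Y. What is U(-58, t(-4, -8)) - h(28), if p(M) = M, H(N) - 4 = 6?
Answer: -6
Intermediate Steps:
H(N) = 10 (H(N) = 4 + 6 = 10)
t(Y, y) = Y*y
U(v, C) = -10 + C (U(v, C) = C - 1*10 = C - 10 = -10 + C)
h(O) = O
U(-58, t(-4, -8)) - h(28) = (-10 - 4*(-8)) - 1*28 = (-10 + 32) - 28 = 22 - 28 = -6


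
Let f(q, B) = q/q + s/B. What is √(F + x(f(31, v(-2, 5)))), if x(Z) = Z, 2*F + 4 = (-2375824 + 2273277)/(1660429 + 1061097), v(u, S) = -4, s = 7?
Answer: I*√5126994381805/1360763 ≈ 1.664*I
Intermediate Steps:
f(q, B) = 1 + 7/B (f(q, B) = q/q + 7/B = 1 + 7/B)
F = -10988651/5443052 (F = -2 + ((-2375824 + 2273277)/(1660429 + 1061097))/2 = -2 + (-102547/2721526)/2 = -2 + (-102547*1/2721526)/2 = -2 + (½)*(-102547/2721526) = -2 - 102547/5443052 = -10988651/5443052 ≈ -2.0188)
√(F + x(f(31, v(-2, 5)))) = √(-10988651/5443052 + (7 - 4)/(-4)) = √(-10988651/5443052 - ¼*3) = √(-10988651/5443052 - ¾) = √(-3767735/1360763) = I*√5126994381805/1360763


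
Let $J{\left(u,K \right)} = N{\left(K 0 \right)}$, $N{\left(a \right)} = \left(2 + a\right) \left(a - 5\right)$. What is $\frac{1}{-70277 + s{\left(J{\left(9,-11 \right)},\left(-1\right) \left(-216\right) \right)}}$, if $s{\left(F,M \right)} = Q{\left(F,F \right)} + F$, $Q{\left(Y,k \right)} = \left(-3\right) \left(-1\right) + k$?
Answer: $- \frac{1}{70294} \approx -1.4226 \cdot 10^{-5}$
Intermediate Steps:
$N{\left(a \right)} = \left(-5 + a\right) \left(2 + a\right)$ ($N{\left(a \right)} = \left(2 + a\right) \left(-5 + a\right) = \left(-5 + a\right) \left(2 + a\right)$)
$Q{\left(Y,k \right)} = 3 + k$
$J{\left(u,K \right)} = -10$ ($J{\left(u,K \right)} = -10 + \left(K 0\right)^{2} - 3 K 0 = -10 + 0^{2} - 0 = -10 + 0 + 0 = -10$)
$s{\left(F,M \right)} = 3 + 2 F$ ($s{\left(F,M \right)} = \left(3 + F\right) + F = 3 + 2 F$)
$\frac{1}{-70277 + s{\left(J{\left(9,-11 \right)},\left(-1\right) \left(-216\right) \right)}} = \frac{1}{-70277 + \left(3 + 2 \left(-10\right)\right)} = \frac{1}{-70277 + \left(3 - 20\right)} = \frac{1}{-70277 - 17} = \frac{1}{-70294} = - \frac{1}{70294}$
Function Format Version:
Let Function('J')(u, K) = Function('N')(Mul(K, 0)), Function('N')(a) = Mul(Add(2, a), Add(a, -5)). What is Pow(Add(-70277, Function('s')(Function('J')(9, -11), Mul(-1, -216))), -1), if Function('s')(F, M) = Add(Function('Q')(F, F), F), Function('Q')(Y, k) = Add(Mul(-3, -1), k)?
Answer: Rational(-1, 70294) ≈ -1.4226e-5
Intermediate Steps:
Function('N')(a) = Mul(Add(-5, a), Add(2, a)) (Function('N')(a) = Mul(Add(2, a), Add(-5, a)) = Mul(Add(-5, a), Add(2, a)))
Function('Q')(Y, k) = Add(3, k)
Function('J')(u, K) = -10 (Function('J')(u, K) = Add(-10, Pow(Mul(K, 0), 2), Mul(-3, Mul(K, 0))) = Add(-10, Pow(0, 2), Mul(-3, 0)) = Add(-10, 0, 0) = -10)
Function('s')(F, M) = Add(3, Mul(2, F)) (Function('s')(F, M) = Add(Add(3, F), F) = Add(3, Mul(2, F)))
Pow(Add(-70277, Function('s')(Function('J')(9, -11), Mul(-1, -216))), -1) = Pow(Add(-70277, Add(3, Mul(2, -10))), -1) = Pow(Add(-70277, Add(3, -20)), -1) = Pow(Add(-70277, -17), -1) = Pow(-70294, -1) = Rational(-1, 70294)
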